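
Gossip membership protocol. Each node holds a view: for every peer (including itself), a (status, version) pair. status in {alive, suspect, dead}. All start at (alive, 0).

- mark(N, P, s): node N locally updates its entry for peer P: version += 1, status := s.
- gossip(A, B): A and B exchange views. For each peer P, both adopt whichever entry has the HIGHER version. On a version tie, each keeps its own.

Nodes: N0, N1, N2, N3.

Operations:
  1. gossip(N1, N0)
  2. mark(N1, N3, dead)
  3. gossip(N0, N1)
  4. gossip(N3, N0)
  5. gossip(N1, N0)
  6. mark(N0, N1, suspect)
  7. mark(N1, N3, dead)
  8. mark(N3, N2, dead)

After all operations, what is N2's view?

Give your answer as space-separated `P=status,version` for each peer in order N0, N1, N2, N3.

Op 1: gossip N1<->N0 -> N1.N0=(alive,v0) N1.N1=(alive,v0) N1.N2=(alive,v0) N1.N3=(alive,v0) | N0.N0=(alive,v0) N0.N1=(alive,v0) N0.N2=(alive,v0) N0.N3=(alive,v0)
Op 2: N1 marks N3=dead -> (dead,v1)
Op 3: gossip N0<->N1 -> N0.N0=(alive,v0) N0.N1=(alive,v0) N0.N2=(alive,v0) N0.N3=(dead,v1) | N1.N0=(alive,v0) N1.N1=(alive,v0) N1.N2=(alive,v0) N1.N3=(dead,v1)
Op 4: gossip N3<->N0 -> N3.N0=(alive,v0) N3.N1=(alive,v0) N3.N2=(alive,v0) N3.N3=(dead,v1) | N0.N0=(alive,v0) N0.N1=(alive,v0) N0.N2=(alive,v0) N0.N3=(dead,v1)
Op 5: gossip N1<->N0 -> N1.N0=(alive,v0) N1.N1=(alive,v0) N1.N2=(alive,v0) N1.N3=(dead,v1) | N0.N0=(alive,v0) N0.N1=(alive,v0) N0.N2=(alive,v0) N0.N3=(dead,v1)
Op 6: N0 marks N1=suspect -> (suspect,v1)
Op 7: N1 marks N3=dead -> (dead,v2)
Op 8: N3 marks N2=dead -> (dead,v1)

Answer: N0=alive,0 N1=alive,0 N2=alive,0 N3=alive,0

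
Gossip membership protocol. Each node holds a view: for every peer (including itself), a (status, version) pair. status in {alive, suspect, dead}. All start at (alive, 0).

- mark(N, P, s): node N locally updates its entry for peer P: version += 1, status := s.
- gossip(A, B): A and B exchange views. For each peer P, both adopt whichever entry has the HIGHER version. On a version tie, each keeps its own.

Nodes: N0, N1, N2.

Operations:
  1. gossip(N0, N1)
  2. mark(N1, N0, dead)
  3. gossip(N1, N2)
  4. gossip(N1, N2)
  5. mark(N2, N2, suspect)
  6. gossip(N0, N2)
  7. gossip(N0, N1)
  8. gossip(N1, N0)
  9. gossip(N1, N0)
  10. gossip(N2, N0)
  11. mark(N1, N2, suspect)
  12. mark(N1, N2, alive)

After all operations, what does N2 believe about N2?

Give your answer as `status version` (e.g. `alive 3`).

Answer: suspect 1

Derivation:
Op 1: gossip N0<->N1 -> N0.N0=(alive,v0) N0.N1=(alive,v0) N0.N2=(alive,v0) | N1.N0=(alive,v0) N1.N1=(alive,v0) N1.N2=(alive,v0)
Op 2: N1 marks N0=dead -> (dead,v1)
Op 3: gossip N1<->N2 -> N1.N0=(dead,v1) N1.N1=(alive,v0) N1.N2=(alive,v0) | N2.N0=(dead,v1) N2.N1=(alive,v0) N2.N2=(alive,v0)
Op 4: gossip N1<->N2 -> N1.N0=(dead,v1) N1.N1=(alive,v0) N1.N2=(alive,v0) | N2.N0=(dead,v1) N2.N1=(alive,v0) N2.N2=(alive,v0)
Op 5: N2 marks N2=suspect -> (suspect,v1)
Op 6: gossip N0<->N2 -> N0.N0=(dead,v1) N0.N1=(alive,v0) N0.N2=(suspect,v1) | N2.N0=(dead,v1) N2.N1=(alive,v0) N2.N2=(suspect,v1)
Op 7: gossip N0<->N1 -> N0.N0=(dead,v1) N0.N1=(alive,v0) N0.N2=(suspect,v1) | N1.N0=(dead,v1) N1.N1=(alive,v0) N1.N2=(suspect,v1)
Op 8: gossip N1<->N0 -> N1.N0=(dead,v1) N1.N1=(alive,v0) N1.N2=(suspect,v1) | N0.N0=(dead,v1) N0.N1=(alive,v0) N0.N2=(suspect,v1)
Op 9: gossip N1<->N0 -> N1.N0=(dead,v1) N1.N1=(alive,v0) N1.N2=(suspect,v1) | N0.N0=(dead,v1) N0.N1=(alive,v0) N0.N2=(suspect,v1)
Op 10: gossip N2<->N0 -> N2.N0=(dead,v1) N2.N1=(alive,v0) N2.N2=(suspect,v1) | N0.N0=(dead,v1) N0.N1=(alive,v0) N0.N2=(suspect,v1)
Op 11: N1 marks N2=suspect -> (suspect,v2)
Op 12: N1 marks N2=alive -> (alive,v3)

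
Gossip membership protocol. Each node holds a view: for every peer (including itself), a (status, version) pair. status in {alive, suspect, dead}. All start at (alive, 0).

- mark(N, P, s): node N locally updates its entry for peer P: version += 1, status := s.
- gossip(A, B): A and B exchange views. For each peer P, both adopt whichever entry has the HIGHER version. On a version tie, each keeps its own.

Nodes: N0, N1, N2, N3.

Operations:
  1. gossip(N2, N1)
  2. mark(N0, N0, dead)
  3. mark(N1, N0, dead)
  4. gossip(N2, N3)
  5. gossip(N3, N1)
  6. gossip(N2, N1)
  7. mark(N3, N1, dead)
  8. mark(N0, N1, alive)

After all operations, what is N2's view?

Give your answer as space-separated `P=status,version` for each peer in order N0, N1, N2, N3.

Answer: N0=dead,1 N1=alive,0 N2=alive,0 N3=alive,0

Derivation:
Op 1: gossip N2<->N1 -> N2.N0=(alive,v0) N2.N1=(alive,v0) N2.N2=(alive,v0) N2.N3=(alive,v0) | N1.N0=(alive,v0) N1.N1=(alive,v0) N1.N2=(alive,v0) N1.N3=(alive,v0)
Op 2: N0 marks N0=dead -> (dead,v1)
Op 3: N1 marks N0=dead -> (dead,v1)
Op 4: gossip N2<->N3 -> N2.N0=(alive,v0) N2.N1=(alive,v0) N2.N2=(alive,v0) N2.N3=(alive,v0) | N3.N0=(alive,v0) N3.N1=(alive,v0) N3.N2=(alive,v0) N3.N3=(alive,v0)
Op 5: gossip N3<->N1 -> N3.N0=(dead,v1) N3.N1=(alive,v0) N3.N2=(alive,v0) N3.N3=(alive,v0) | N1.N0=(dead,v1) N1.N1=(alive,v0) N1.N2=(alive,v0) N1.N3=(alive,v0)
Op 6: gossip N2<->N1 -> N2.N0=(dead,v1) N2.N1=(alive,v0) N2.N2=(alive,v0) N2.N3=(alive,v0) | N1.N0=(dead,v1) N1.N1=(alive,v0) N1.N2=(alive,v0) N1.N3=(alive,v0)
Op 7: N3 marks N1=dead -> (dead,v1)
Op 8: N0 marks N1=alive -> (alive,v1)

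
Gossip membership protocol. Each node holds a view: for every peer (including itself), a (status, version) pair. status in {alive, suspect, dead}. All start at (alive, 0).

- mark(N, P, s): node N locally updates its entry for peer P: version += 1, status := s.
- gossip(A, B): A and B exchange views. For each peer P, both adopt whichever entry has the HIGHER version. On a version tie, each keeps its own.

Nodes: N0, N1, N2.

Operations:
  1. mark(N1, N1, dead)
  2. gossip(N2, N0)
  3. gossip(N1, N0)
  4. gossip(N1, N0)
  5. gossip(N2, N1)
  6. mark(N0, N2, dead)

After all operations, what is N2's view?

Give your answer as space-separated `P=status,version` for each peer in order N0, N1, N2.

Answer: N0=alive,0 N1=dead,1 N2=alive,0

Derivation:
Op 1: N1 marks N1=dead -> (dead,v1)
Op 2: gossip N2<->N0 -> N2.N0=(alive,v0) N2.N1=(alive,v0) N2.N2=(alive,v0) | N0.N0=(alive,v0) N0.N1=(alive,v0) N0.N2=(alive,v0)
Op 3: gossip N1<->N0 -> N1.N0=(alive,v0) N1.N1=(dead,v1) N1.N2=(alive,v0) | N0.N0=(alive,v0) N0.N1=(dead,v1) N0.N2=(alive,v0)
Op 4: gossip N1<->N0 -> N1.N0=(alive,v0) N1.N1=(dead,v1) N1.N2=(alive,v0) | N0.N0=(alive,v0) N0.N1=(dead,v1) N0.N2=(alive,v0)
Op 5: gossip N2<->N1 -> N2.N0=(alive,v0) N2.N1=(dead,v1) N2.N2=(alive,v0) | N1.N0=(alive,v0) N1.N1=(dead,v1) N1.N2=(alive,v0)
Op 6: N0 marks N2=dead -> (dead,v1)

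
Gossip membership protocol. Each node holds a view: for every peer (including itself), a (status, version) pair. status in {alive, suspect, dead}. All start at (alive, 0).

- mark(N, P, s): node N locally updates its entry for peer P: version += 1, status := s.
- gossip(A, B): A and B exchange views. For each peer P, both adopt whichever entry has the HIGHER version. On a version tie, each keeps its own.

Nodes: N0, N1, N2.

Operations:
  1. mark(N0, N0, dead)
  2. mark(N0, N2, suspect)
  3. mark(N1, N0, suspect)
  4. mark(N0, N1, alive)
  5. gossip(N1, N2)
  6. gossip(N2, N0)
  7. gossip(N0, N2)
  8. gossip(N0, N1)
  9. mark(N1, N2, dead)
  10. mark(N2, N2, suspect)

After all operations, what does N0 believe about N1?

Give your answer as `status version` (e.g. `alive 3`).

Op 1: N0 marks N0=dead -> (dead,v1)
Op 2: N0 marks N2=suspect -> (suspect,v1)
Op 3: N1 marks N0=suspect -> (suspect,v1)
Op 4: N0 marks N1=alive -> (alive,v1)
Op 5: gossip N1<->N2 -> N1.N0=(suspect,v1) N1.N1=(alive,v0) N1.N2=(alive,v0) | N2.N0=(suspect,v1) N2.N1=(alive,v0) N2.N2=(alive,v0)
Op 6: gossip N2<->N0 -> N2.N0=(suspect,v1) N2.N1=(alive,v1) N2.N2=(suspect,v1) | N0.N0=(dead,v1) N0.N1=(alive,v1) N0.N2=(suspect,v1)
Op 7: gossip N0<->N2 -> N0.N0=(dead,v1) N0.N1=(alive,v1) N0.N2=(suspect,v1) | N2.N0=(suspect,v1) N2.N1=(alive,v1) N2.N2=(suspect,v1)
Op 8: gossip N0<->N1 -> N0.N0=(dead,v1) N0.N1=(alive,v1) N0.N2=(suspect,v1) | N1.N0=(suspect,v1) N1.N1=(alive,v1) N1.N2=(suspect,v1)
Op 9: N1 marks N2=dead -> (dead,v2)
Op 10: N2 marks N2=suspect -> (suspect,v2)

Answer: alive 1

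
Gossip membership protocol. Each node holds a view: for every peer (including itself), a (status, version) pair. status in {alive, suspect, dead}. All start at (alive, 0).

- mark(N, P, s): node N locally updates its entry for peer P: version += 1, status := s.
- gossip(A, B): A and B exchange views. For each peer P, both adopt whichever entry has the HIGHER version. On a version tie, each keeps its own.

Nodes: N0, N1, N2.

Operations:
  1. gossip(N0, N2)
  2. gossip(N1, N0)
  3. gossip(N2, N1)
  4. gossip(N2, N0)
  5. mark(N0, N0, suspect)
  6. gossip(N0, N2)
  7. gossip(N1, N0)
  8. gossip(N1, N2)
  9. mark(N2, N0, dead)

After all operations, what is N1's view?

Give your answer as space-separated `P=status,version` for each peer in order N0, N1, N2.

Op 1: gossip N0<->N2 -> N0.N0=(alive,v0) N0.N1=(alive,v0) N0.N2=(alive,v0) | N2.N0=(alive,v0) N2.N1=(alive,v0) N2.N2=(alive,v0)
Op 2: gossip N1<->N0 -> N1.N0=(alive,v0) N1.N1=(alive,v0) N1.N2=(alive,v0) | N0.N0=(alive,v0) N0.N1=(alive,v0) N0.N2=(alive,v0)
Op 3: gossip N2<->N1 -> N2.N0=(alive,v0) N2.N1=(alive,v0) N2.N2=(alive,v0) | N1.N0=(alive,v0) N1.N1=(alive,v0) N1.N2=(alive,v0)
Op 4: gossip N2<->N0 -> N2.N0=(alive,v0) N2.N1=(alive,v0) N2.N2=(alive,v0) | N0.N0=(alive,v0) N0.N1=(alive,v0) N0.N2=(alive,v0)
Op 5: N0 marks N0=suspect -> (suspect,v1)
Op 6: gossip N0<->N2 -> N0.N0=(suspect,v1) N0.N1=(alive,v0) N0.N2=(alive,v0) | N2.N0=(suspect,v1) N2.N1=(alive,v0) N2.N2=(alive,v0)
Op 7: gossip N1<->N0 -> N1.N0=(suspect,v1) N1.N1=(alive,v0) N1.N2=(alive,v0) | N0.N0=(suspect,v1) N0.N1=(alive,v0) N0.N2=(alive,v0)
Op 8: gossip N1<->N2 -> N1.N0=(suspect,v1) N1.N1=(alive,v0) N1.N2=(alive,v0) | N2.N0=(suspect,v1) N2.N1=(alive,v0) N2.N2=(alive,v0)
Op 9: N2 marks N0=dead -> (dead,v2)

Answer: N0=suspect,1 N1=alive,0 N2=alive,0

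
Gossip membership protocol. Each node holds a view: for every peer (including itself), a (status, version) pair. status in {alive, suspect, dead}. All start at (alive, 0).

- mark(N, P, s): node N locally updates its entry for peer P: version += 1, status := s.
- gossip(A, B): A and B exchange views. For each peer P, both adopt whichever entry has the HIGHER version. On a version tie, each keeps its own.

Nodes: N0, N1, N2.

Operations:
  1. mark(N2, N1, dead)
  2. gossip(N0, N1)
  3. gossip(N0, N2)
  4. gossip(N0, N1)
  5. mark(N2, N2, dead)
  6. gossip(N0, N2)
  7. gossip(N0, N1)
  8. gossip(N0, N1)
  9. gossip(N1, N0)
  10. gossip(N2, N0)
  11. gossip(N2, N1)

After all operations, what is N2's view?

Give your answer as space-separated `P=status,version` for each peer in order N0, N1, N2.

Answer: N0=alive,0 N1=dead,1 N2=dead,1

Derivation:
Op 1: N2 marks N1=dead -> (dead,v1)
Op 2: gossip N0<->N1 -> N0.N0=(alive,v0) N0.N1=(alive,v0) N0.N2=(alive,v0) | N1.N0=(alive,v0) N1.N1=(alive,v0) N1.N2=(alive,v0)
Op 3: gossip N0<->N2 -> N0.N0=(alive,v0) N0.N1=(dead,v1) N0.N2=(alive,v0) | N2.N0=(alive,v0) N2.N1=(dead,v1) N2.N2=(alive,v0)
Op 4: gossip N0<->N1 -> N0.N0=(alive,v0) N0.N1=(dead,v1) N0.N2=(alive,v0) | N1.N0=(alive,v0) N1.N1=(dead,v1) N1.N2=(alive,v0)
Op 5: N2 marks N2=dead -> (dead,v1)
Op 6: gossip N0<->N2 -> N0.N0=(alive,v0) N0.N1=(dead,v1) N0.N2=(dead,v1) | N2.N0=(alive,v0) N2.N1=(dead,v1) N2.N2=(dead,v1)
Op 7: gossip N0<->N1 -> N0.N0=(alive,v0) N0.N1=(dead,v1) N0.N2=(dead,v1) | N1.N0=(alive,v0) N1.N1=(dead,v1) N1.N2=(dead,v1)
Op 8: gossip N0<->N1 -> N0.N0=(alive,v0) N0.N1=(dead,v1) N0.N2=(dead,v1) | N1.N0=(alive,v0) N1.N1=(dead,v1) N1.N2=(dead,v1)
Op 9: gossip N1<->N0 -> N1.N0=(alive,v0) N1.N1=(dead,v1) N1.N2=(dead,v1) | N0.N0=(alive,v0) N0.N1=(dead,v1) N0.N2=(dead,v1)
Op 10: gossip N2<->N0 -> N2.N0=(alive,v0) N2.N1=(dead,v1) N2.N2=(dead,v1) | N0.N0=(alive,v0) N0.N1=(dead,v1) N0.N2=(dead,v1)
Op 11: gossip N2<->N1 -> N2.N0=(alive,v0) N2.N1=(dead,v1) N2.N2=(dead,v1) | N1.N0=(alive,v0) N1.N1=(dead,v1) N1.N2=(dead,v1)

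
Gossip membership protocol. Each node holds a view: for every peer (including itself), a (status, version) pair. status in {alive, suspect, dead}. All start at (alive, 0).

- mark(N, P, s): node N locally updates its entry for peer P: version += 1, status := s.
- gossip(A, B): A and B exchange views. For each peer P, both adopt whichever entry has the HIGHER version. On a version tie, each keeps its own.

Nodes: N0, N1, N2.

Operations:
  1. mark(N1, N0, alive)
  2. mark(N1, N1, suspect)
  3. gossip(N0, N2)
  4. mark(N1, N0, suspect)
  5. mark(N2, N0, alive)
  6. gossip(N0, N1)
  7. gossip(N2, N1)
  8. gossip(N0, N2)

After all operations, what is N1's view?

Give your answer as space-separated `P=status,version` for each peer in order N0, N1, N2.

Op 1: N1 marks N0=alive -> (alive,v1)
Op 2: N1 marks N1=suspect -> (suspect,v1)
Op 3: gossip N0<->N2 -> N0.N0=(alive,v0) N0.N1=(alive,v0) N0.N2=(alive,v0) | N2.N0=(alive,v0) N2.N1=(alive,v0) N2.N2=(alive,v0)
Op 4: N1 marks N0=suspect -> (suspect,v2)
Op 5: N2 marks N0=alive -> (alive,v1)
Op 6: gossip N0<->N1 -> N0.N0=(suspect,v2) N0.N1=(suspect,v1) N0.N2=(alive,v0) | N1.N0=(suspect,v2) N1.N1=(suspect,v1) N1.N2=(alive,v0)
Op 7: gossip N2<->N1 -> N2.N0=(suspect,v2) N2.N1=(suspect,v1) N2.N2=(alive,v0) | N1.N0=(suspect,v2) N1.N1=(suspect,v1) N1.N2=(alive,v0)
Op 8: gossip N0<->N2 -> N0.N0=(suspect,v2) N0.N1=(suspect,v1) N0.N2=(alive,v0) | N2.N0=(suspect,v2) N2.N1=(suspect,v1) N2.N2=(alive,v0)

Answer: N0=suspect,2 N1=suspect,1 N2=alive,0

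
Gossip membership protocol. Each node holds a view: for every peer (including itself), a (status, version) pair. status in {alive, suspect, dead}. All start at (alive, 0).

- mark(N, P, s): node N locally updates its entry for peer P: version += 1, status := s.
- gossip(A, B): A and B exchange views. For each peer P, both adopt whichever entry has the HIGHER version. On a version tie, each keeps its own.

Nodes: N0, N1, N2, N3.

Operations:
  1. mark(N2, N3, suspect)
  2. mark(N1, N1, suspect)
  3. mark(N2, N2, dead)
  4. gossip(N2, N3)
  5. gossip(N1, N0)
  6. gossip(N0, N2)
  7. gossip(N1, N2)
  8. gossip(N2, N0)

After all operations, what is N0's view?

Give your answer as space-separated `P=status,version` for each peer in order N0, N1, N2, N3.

Op 1: N2 marks N3=suspect -> (suspect,v1)
Op 2: N1 marks N1=suspect -> (suspect,v1)
Op 3: N2 marks N2=dead -> (dead,v1)
Op 4: gossip N2<->N3 -> N2.N0=(alive,v0) N2.N1=(alive,v0) N2.N2=(dead,v1) N2.N3=(suspect,v1) | N3.N0=(alive,v0) N3.N1=(alive,v0) N3.N2=(dead,v1) N3.N3=(suspect,v1)
Op 5: gossip N1<->N0 -> N1.N0=(alive,v0) N1.N1=(suspect,v1) N1.N2=(alive,v0) N1.N3=(alive,v0) | N0.N0=(alive,v0) N0.N1=(suspect,v1) N0.N2=(alive,v0) N0.N3=(alive,v0)
Op 6: gossip N0<->N2 -> N0.N0=(alive,v0) N0.N1=(suspect,v1) N0.N2=(dead,v1) N0.N3=(suspect,v1) | N2.N0=(alive,v0) N2.N1=(suspect,v1) N2.N2=(dead,v1) N2.N3=(suspect,v1)
Op 7: gossip N1<->N2 -> N1.N0=(alive,v0) N1.N1=(suspect,v1) N1.N2=(dead,v1) N1.N3=(suspect,v1) | N2.N0=(alive,v0) N2.N1=(suspect,v1) N2.N2=(dead,v1) N2.N3=(suspect,v1)
Op 8: gossip N2<->N0 -> N2.N0=(alive,v0) N2.N1=(suspect,v1) N2.N2=(dead,v1) N2.N3=(suspect,v1) | N0.N0=(alive,v0) N0.N1=(suspect,v1) N0.N2=(dead,v1) N0.N3=(suspect,v1)

Answer: N0=alive,0 N1=suspect,1 N2=dead,1 N3=suspect,1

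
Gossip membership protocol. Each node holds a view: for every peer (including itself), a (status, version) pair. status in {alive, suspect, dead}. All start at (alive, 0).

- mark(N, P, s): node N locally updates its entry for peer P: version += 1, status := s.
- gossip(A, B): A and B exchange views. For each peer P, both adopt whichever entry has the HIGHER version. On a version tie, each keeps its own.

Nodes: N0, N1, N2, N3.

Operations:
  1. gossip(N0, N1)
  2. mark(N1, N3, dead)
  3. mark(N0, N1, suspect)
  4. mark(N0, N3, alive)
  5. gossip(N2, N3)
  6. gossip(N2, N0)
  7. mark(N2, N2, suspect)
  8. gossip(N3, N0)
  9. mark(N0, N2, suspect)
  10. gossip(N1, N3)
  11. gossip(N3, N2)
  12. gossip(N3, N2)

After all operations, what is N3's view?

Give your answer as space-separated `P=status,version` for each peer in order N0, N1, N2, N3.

Answer: N0=alive,0 N1=suspect,1 N2=suspect,1 N3=alive,1

Derivation:
Op 1: gossip N0<->N1 -> N0.N0=(alive,v0) N0.N1=(alive,v0) N0.N2=(alive,v0) N0.N3=(alive,v0) | N1.N0=(alive,v0) N1.N1=(alive,v0) N1.N2=(alive,v0) N1.N3=(alive,v0)
Op 2: N1 marks N3=dead -> (dead,v1)
Op 3: N0 marks N1=suspect -> (suspect,v1)
Op 4: N0 marks N3=alive -> (alive,v1)
Op 5: gossip N2<->N3 -> N2.N0=(alive,v0) N2.N1=(alive,v0) N2.N2=(alive,v0) N2.N3=(alive,v0) | N3.N0=(alive,v0) N3.N1=(alive,v0) N3.N2=(alive,v0) N3.N3=(alive,v0)
Op 6: gossip N2<->N0 -> N2.N0=(alive,v0) N2.N1=(suspect,v1) N2.N2=(alive,v0) N2.N3=(alive,v1) | N0.N0=(alive,v0) N0.N1=(suspect,v1) N0.N2=(alive,v0) N0.N3=(alive,v1)
Op 7: N2 marks N2=suspect -> (suspect,v1)
Op 8: gossip N3<->N0 -> N3.N0=(alive,v0) N3.N1=(suspect,v1) N3.N2=(alive,v0) N3.N3=(alive,v1) | N0.N0=(alive,v0) N0.N1=(suspect,v1) N0.N2=(alive,v0) N0.N3=(alive,v1)
Op 9: N0 marks N2=suspect -> (suspect,v1)
Op 10: gossip N1<->N3 -> N1.N0=(alive,v0) N1.N1=(suspect,v1) N1.N2=(alive,v0) N1.N3=(dead,v1) | N3.N0=(alive,v0) N3.N1=(suspect,v1) N3.N2=(alive,v0) N3.N3=(alive,v1)
Op 11: gossip N3<->N2 -> N3.N0=(alive,v0) N3.N1=(suspect,v1) N3.N2=(suspect,v1) N3.N3=(alive,v1) | N2.N0=(alive,v0) N2.N1=(suspect,v1) N2.N2=(suspect,v1) N2.N3=(alive,v1)
Op 12: gossip N3<->N2 -> N3.N0=(alive,v0) N3.N1=(suspect,v1) N3.N2=(suspect,v1) N3.N3=(alive,v1) | N2.N0=(alive,v0) N2.N1=(suspect,v1) N2.N2=(suspect,v1) N2.N3=(alive,v1)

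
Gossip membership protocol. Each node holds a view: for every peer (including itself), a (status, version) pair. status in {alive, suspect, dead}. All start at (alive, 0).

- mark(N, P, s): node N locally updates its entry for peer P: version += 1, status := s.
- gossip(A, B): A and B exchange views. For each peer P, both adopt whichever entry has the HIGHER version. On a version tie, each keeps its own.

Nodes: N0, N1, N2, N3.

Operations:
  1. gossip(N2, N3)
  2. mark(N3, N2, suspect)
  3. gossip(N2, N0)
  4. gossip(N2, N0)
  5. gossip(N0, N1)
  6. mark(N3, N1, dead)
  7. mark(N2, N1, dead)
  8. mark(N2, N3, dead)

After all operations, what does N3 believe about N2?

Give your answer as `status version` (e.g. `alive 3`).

Op 1: gossip N2<->N3 -> N2.N0=(alive,v0) N2.N1=(alive,v0) N2.N2=(alive,v0) N2.N3=(alive,v0) | N3.N0=(alive,v0) N3.N1=(alive,v0) N3.N2=(alive,v0) N3.N3=(alive,v0)
Op 2: N3 marks N2=suspect -> (suspect,v1)
Op 3: gossip N2<->N0 -> N2.N0=(alive,v0) N2.N1=(alive,v0) N2.N2=(alive,v0) N2.N3=(alive,v0) | N0.N0=(alive,v0) N0.N1=(alive,v0) N0.N2=(alive,v0) N0.N3=(alive,v0)
Op 4: gossip N2<->N0 -> N2.N0=(alive,v0) N2.N1=(alive,v0) N2.N2=(alive,v0) N2.N3=(alive,v0) | N0.N0=(alive,v0) N0.N1=(alive,v0) N0.N2=(alive,v0) N0.N3=(alive,v0)
Op 5: gossip N0<->N1 -> N0.N0=(alive,v0) N0.N1=(alive,v0) N0.N2=(alive,v0) N0.N3=(alive,v0) | N1.N0=(alive,v0) N1.N1=(alive,v0) N1.N2=(alive,v0) N1.N3=(alive,v0)
Op 6: N3 marks N1=dead -> (dead,v1)
Op 7: N2 marks N1=dead -> (dead,v1)
Op 8: N2 marks N3=dead -> (dead,v1)

Answer: suspect 1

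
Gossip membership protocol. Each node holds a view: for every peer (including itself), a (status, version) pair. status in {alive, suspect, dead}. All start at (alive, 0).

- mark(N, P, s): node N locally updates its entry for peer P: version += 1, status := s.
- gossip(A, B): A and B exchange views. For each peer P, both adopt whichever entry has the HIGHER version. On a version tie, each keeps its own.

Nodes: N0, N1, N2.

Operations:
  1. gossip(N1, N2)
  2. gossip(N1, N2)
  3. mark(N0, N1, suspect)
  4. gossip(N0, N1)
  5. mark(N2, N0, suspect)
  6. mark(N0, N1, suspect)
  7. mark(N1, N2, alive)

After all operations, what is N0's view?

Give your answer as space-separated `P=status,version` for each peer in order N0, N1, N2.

Answer: N0=alive,0 N1=suspect,2 N2=alive,0

Derivation:
Op 1: gossip N1<->N2 -> N1.N0=(alive,v0) N1.N1=(alive,v0) N1.N2=(alive,v0) | N2.N0=(alive,v0) N2.N1=(alive,v0) N2.N2=(alive,v0)
Op 2: gossip N1<->N2 -> N1.N0=(alive,v0) N1.N1=(alive,v0) N1.N2=(alive,v0) | N2.N0=(alive,v0) N2.N1=(alive,v0) N2.N2=(alive,v0)
Op 3: N0 marks N1=suspect -> (suspect,v1)
Op 4: gossip N0<->N1 -> N0.N0=(alive,v0) N0.N1=(suspect,v1) N0.N2=(alive,v0) | N1.N0=(alive,v0) N1.N1=(suspect,v1) N1.N2=(alive,v0)
Op 5: N2 marks N0=suspect -> (suspect,v1)
Op 6: N0 marks N1=suspect -> (suspect,v2)
Op 7: N1 marks N2=alive -> (alive,v1)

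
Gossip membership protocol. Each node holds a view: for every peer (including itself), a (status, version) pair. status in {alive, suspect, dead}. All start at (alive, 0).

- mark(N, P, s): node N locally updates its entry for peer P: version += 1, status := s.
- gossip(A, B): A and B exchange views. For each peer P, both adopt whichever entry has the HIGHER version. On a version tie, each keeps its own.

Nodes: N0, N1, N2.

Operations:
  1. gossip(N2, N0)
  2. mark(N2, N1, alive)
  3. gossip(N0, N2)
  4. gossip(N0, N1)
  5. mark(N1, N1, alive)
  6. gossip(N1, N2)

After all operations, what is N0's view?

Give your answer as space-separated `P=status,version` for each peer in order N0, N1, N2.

Op 1: gossip N2<->N0 -> N2.N0=(alive,v0) N2.N1=(alive,v0) N2.N2=(alive,v0) | N0.N0=(alive,v0) N0.N1=(alive,v0) N0.N2=(alive,v0)
Op 2: N2 marks N1=alive -> (alive,v1)
Op 3: gossip N0<->N2 -> N0.N0=(alive,v0) N0.N1=(alive,v1) N0.N2=(alive,v0) | N2.N0=(alive,v0) N2.N1=(alive,v1) N2.N2=(alive,v0)
Op 4: gossip N0<->N1 -> N0.N0=(alive,v0) N0.N1=(alive,v1) N0.N2=(alive,v0) | N1.N0=(alive,v0) N1.N1=(alive,v1) N1.N2=(alive,v0)
Op 5: N1 marks N1=alive -> (alive,v2)
Op 6: gossip N1<->N2 -> N1.N0=(alive,v0) N1.N1=(alive,v2) N1.N2=(alive,v0) | N2.N0=(alive,v0) N2.N1=(alive,v2) N2.N2=(alive,v0)

Answer: N0=alive,0 N1=alive,1 N2=alive,0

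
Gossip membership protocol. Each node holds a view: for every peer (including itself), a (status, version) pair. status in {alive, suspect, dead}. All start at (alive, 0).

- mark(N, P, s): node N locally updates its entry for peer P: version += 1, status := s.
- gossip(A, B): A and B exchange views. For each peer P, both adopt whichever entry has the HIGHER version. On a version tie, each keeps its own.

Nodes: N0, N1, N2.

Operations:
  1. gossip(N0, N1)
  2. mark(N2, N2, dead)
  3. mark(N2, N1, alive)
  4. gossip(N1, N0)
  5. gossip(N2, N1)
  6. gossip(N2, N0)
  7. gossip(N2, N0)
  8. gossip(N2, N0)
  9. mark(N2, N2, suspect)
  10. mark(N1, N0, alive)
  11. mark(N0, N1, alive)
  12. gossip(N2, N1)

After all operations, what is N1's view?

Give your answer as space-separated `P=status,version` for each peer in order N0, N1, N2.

Answer: N0=alive,1 N1=alive,1 N2=suspect,2

Derivation:
Op 1: gossip N0<->N1 -> N0.N0=(alive,v0) N0.N1=(alive,v0) N0.N2=(alive,v0) | N1.N0=(alive,v0) N1.N1=(alive,v0) N1.N2=(alive,v0)
Op 2: N2 marks N2=dead -> (dead,v1)
Op 3: N2 marks N1=alive -> (alive,v1)
Op 4: gossip N1<->N0 -> N1.N0=(alive,v0) N1.N1=(alive,v0) N1.N2=(alive,v0) | N0.N0=(alive,v0) N0.N1=(alive,v0) N0.N2=(alive,v0)
Op 5: gossip N2<->N1 -> N2.N0=(alive,v0) N2.N1=(alive,v1) N2.N2=(dead,v1) | N1.N0=(alive,v0) N1.N1=(alive,v1) N1.N2=(dead,v1)
Op 6: gossip N2<->N0 -> N2.N0=(alive,v0) N2.N1=(alive,v1) N2.N2=(dead,v1) | N0.N0=(alive,v0) N0.N1=(alive,v1) N0.N2=(dead,v1)
Op 7: gossip N2<->N0 -> N2.N0=(alive,v0) N2.N1=(alive,v1) N2.N2=(dead,v1) | N0.N0=(alive,v0) N0.N1=(alive,v1) N0.N2=(dead,v1)
Op 8: gossip N2<->N0 -> N2.N0=(alive,v0) N2.N1=(alive,v1) N2.N2=(dead,v1) | N0.N0=(alive,v0) N0.N1=(alive,v1) N0.N2=(dead,v1)
Op 9: N2 marks N2=suspect -> (suspect,v2)
Op 10: N1 marks N0=alive -> (alive,v1)
Op 11: N0 marks N1=alive -> (alive,v2)
Op 12: gossip N2<->N1 -> N2.N0=(alive,v1) N2.N1=(alive,v1) N2.N2=(suspect,v2) | N1.N0=(alive,v1) N1.N1=(alive,v1) N1.N2=(suspect,v2)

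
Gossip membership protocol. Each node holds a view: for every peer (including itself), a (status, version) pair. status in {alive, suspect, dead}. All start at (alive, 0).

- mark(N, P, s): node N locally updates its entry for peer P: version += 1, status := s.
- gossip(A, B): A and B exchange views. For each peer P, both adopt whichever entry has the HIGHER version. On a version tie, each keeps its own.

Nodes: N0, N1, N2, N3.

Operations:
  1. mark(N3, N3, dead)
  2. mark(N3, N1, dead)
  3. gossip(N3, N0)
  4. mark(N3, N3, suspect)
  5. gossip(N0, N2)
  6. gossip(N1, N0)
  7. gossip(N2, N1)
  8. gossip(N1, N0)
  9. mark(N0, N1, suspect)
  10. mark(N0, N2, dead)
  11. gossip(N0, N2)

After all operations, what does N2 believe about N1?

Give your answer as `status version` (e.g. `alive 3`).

Answer: suspect 2

Derivation:
Op 1: N3 marks N3=dead -> (dead,v1)
Op 2: N3 marks N1=dead -> (dead,v1)
Op 3: gossip N3<->N0 -> N3.N0=(alive,v0) N3.N1=(dead,v1) N3.N2=(alive,v0) N3.N3=(dead,v1) | N0.N0=(alive,v0) N0.N1=(dead,v1) N0.N2=(alive,v0) N0.N3=(dead,v1)
Op 4: N3 marks N3=suspect -> (suspect,v2)
Op 5: gossip N0<->N2 -> N0.N0=(alive,v0) N0.N1=(dead,v1) N0.N2=(alive,v0) N0.N3=(dead,v1) | N2.N0=(alive,v0) N2.N1=(dead,v1) N2.N2=(alive,v0) N2.N3=(dead,v1)
Op 6: gossip N1<->N0 -> N1.N0=(alive,v0) N1.N1=(dead,v1) N1.N2=(alive,v0) N1.N3=(dead,v1) | N0.N0=(alive,v0) N0.N1=(dead,v1) N0.N2=(alive,v0) N0.N3=(dead,v1)
Op 7: gossip N2<->N1 -> N2.N0=(alive,v0) N2.N1=(dead,v1) N2.N2=(alive,v0) N2.N3=(dead,v1) | N1.N0=(alive,v0) N1.N1=(dead,v1) N1.N2=(alive,v0) N1.N3=(dead,v1)
Op 8: gossip N1<->N0 -> N1.N0=(alive,v0) N1.N1=(dead,v1) N1.N2=(alive,v0) N1.N3=(dead,v1) | N0.N0=(alive,v0) N0.N1=(dead,v1) N0.N2=(alive,v0) N0.N3=(dead,v1)
Op 9: N0 marks N1=suspect -> (suspect,v2)
Op 10: N0 marks N2=dead -> (dead,v1)
Op 11: gossip N0<->N2 -> N0.N0=(alive,v0) N0.N1=(suspect,v2) N0.N2=(dead,v1) N0.N3=(dead,v1) | N2.N0=(alive,v0) N2.N1=(suspect,v2) N2.N2=(dead,v1) N2.N3=(dead,v1)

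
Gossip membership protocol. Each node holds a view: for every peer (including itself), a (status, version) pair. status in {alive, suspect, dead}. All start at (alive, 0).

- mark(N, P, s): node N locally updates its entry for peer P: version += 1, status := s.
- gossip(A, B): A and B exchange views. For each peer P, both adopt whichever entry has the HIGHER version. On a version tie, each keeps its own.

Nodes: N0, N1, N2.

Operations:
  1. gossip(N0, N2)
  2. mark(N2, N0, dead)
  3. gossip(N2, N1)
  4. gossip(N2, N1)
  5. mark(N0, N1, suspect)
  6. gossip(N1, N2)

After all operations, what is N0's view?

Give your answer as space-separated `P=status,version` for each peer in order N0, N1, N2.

Answer: N0=alive,0 N1=suspect,1 N2=alive,0

Derivation:
Op 1: gossip N0<->N2 -> N0.N0=(alive,v0) N0.N1=(alive,v0) N0.N2=(alive,v0) | N2.N0=(alive,v0) N2.N1=(alive,v0) N2.N2=(alive,v0)
Op 2: N2 marks N0=dead -> (dead,v1)
Op 3: gossip N2<->N1 -> N2.N0=(dead,v1) N2.N1=(alive,v0) N2.N2=(alive,v0) | N1.N0=(dead,v1) N1.N1=(alive,v0) N1.N2=(alive,v0)
Op 4: gossip N2<->N1 -> N2.N0=(dead,v1) N2.N1=(alive,v0) N2.N2=(alive,v0) | N1.N0=(dead,v1) N1.N1=(alive,v0) N1.N2=(alive,v0)
Op 5: N0 marks N1=suspect -> (suspect,v1)
Op 6: gossip N1<->N2 -> N1.N0=(dead,v1) N1.N1=(alive,v0) N1.N2=(alive,v0) | N2.N0=(dead,v1) N2.N1=(alive,v0) N2.N2=(alive,v0)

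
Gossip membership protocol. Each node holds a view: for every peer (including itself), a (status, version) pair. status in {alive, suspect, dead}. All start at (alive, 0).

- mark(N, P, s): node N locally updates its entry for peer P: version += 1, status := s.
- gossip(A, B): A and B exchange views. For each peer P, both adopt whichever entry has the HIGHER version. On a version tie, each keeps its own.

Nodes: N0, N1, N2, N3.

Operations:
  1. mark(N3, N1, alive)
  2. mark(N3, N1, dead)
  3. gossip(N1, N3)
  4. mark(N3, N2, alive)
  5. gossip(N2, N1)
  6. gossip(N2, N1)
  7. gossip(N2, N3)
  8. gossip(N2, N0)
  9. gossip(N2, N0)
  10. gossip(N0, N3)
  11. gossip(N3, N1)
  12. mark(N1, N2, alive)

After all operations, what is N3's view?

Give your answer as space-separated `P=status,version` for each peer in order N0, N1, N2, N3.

Answer: N0=alive,0 N1=dead,2 N2=alive,1 N3=alive,0

Derivation:
Op 1: N3 marks N1=alive -> (alive,v1)
Op 2: N3 marks N1=dead -> (dead,v2)
Op 3: gossip N1<->N3 -> N1.N0=(alive,v0) N1.N1=(dead,v2) N1.N2=(alive,v0) N1.N3=(alive,v0) | N3.N0=(alive,v0) N3.N1=(dead,v2) N3.N2=(alive,v0) N3.N3=(alive,v0)
Op 4: N3 marks N2=alive -> (alive,v1)
Op 5: gossip N2<->N1 -> N2.N0=(alive,v0) N2.N1=(dead,v2) N2.N2=(alive,v0) N2.N3=(alive,v0) | N1.N0=(alive,v0) N1.N1=(dead,v2) N1.N2=(alive,v0) N1.N3=(alive,v0)
Op 6: gossip N2<->N1 -> N2.N0=(alive,v0) N2.N1=(dead,v2) N2.N2=(alive,v0) N2.N3=(alive,v0) | N1.N0=(alive,v0) N1.N1=(dead,v2) N1.N2=(alive,v0) N1.N3=(alive,v0)
Op 7: gossip N2<->N3 -> N2.N0=(alive,v0) N2.N1=(dead,v2) N2.N2=(alive,v1) N2.N3=(alive,v0) | N3.N0=(alive,v0) N3.N1=(dead,v2) N3.N2=(alive,v1) N3.N3=(alive,v0)
Op 8: gossip N2<->N0 -> N2.N0=(alive,v0) N2.N1=(dead,v2) N2.N2=(alive,v1) N2.N3=(alive,v0) | N0.N0=(alive,v0) N0.N1=(dead,v2) N0.N2=(alive,v1) N0.N3=(alive,v0)
Op 9: gossip N2<->N0 -> N2.N0=(alive,v0) N2.N1=(dead,v2) N2.N2=(alive,v1) N2.N3=(alive,v0) | N0.N0=(alive,v0) N0.N1=(dead,v2) N0.N2=(alive,v1) N0.N3=(alive,v0)
Op 10: gossip N0<->N3 -> N0.N0=(alive,v0) N0.N1=(dead,v2) N0.N2=(alive,v1) N0.N3=(alive,v0) | N3.N0=(alive,v0) N3.N1=(dead,v2) N3.N2=(alive,v1) N3.N3=(alive,v0)
Op 11: gossip N3<->N1 -> N3.N0=(alive,v0) N3.N1=(dead,v2) N3.N2=(alive,v1) N3.N3=(alive,v0) | N1.N0=(alive,v0) N1.N1=(dead,v2) N1.N2=(alive,v1) N1.N3=(alive,v0)
Op 12: N1 marks N2=alive -> (alive,v2)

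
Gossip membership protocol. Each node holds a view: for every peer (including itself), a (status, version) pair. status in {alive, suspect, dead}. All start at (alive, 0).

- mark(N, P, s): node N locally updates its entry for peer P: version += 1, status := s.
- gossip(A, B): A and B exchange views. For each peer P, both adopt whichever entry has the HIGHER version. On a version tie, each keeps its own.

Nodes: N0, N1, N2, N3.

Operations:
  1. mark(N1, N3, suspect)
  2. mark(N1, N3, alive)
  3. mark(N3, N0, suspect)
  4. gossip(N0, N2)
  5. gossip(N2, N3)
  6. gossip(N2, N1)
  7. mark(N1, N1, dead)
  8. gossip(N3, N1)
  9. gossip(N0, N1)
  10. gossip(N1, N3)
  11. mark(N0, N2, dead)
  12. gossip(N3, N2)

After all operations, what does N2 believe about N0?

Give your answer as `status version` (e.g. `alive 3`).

Answer: suspect 1

Derivation:
Op 1: N1 marks N3=suspect -> (suspect,v1)
Op 2: N1 marks N3=alive -> (alive,v2)
Op 3: N3 marks N0=suspect -> (suspect,v1)
Op 4: gossip N0<->N2 -> N0.N0=(alive,v0) N0.N1=(alive,v0) N0.N2=(alive,v0) N0.N3=(alive,v0) | N2.N0=(alive,v0) N2.N1=(alive,v0) N2.N2=(alive,v0) N2.N3=(alive,v0)
Op 5: gossip N2<->N3 -> N2.N0=(suspect,v1) N2.N1=(alive,v0) N2.N2=(alive,v0) N2.N3=(alive,v0) | N3.N0=(suspect,v1) N3.N1=(alive,v0) N3.N2=(alive,v0) N3.N3=(alive,v0)
Op 6: gossip N2<->N1 -> N2.N0=(suspect,v1) N2.N1=(alive,v0) N2.N2=(alive,v0) N2.N3=(alive,v2) | N1.N0=(suspect,v1) N1.N1=(alive,v0) N1.N2=(alive,v0) N1.N3=(alive,v2)
Op 7: N1 marks N1=dead -> (dead,v1)
Op 8: gossip N3<->N1 -> N3.N0=(suspect,v1) N3.N1=(dead,v1) N3.N2=(alive,v0) N3.N3=(alive,v2) | N1.N0=(suspect,v1) N1.N1=(dead,v1) N1.N2=(alive,v0) N1.N3=(alive,v2)
Op 9: gossip N0<->N1 -> N0.N0=(suspect,v1) N0.N1=(dead,v1) N0.N2=(alive,v0) N0.N3=(alive,v2) | N1.N0=(suspect,v1) N1.N1=(dead,v1) N1.N2=(alive,v0) N1.N3=(alive,v2)
Op 10: gossip N1<->N3 -> N1.N0=(suspect,v1) N1.N1=(dead,v1) N1.N2=(alive,v0) N1.N3=(alive,v2) | N3.N0=(suspect,v1) N3.N1=(dead,v1) N3.N2=(alive,v0) N3.N3=(alive,v2)
Op 11: N0 marks N2=dead -> (dead,v1)
Op 12: gossip N3<->N2 -> N3.N0=(suspect,v1) N3.N1=(dead,v1) N3.N2=(alive,v0) N3.N3=(alive,v2) | N2.N0=(suspect,v1) N2.N1=(dead,v1) N2.N2=(alive,v0) N2.N3=(alive,v2)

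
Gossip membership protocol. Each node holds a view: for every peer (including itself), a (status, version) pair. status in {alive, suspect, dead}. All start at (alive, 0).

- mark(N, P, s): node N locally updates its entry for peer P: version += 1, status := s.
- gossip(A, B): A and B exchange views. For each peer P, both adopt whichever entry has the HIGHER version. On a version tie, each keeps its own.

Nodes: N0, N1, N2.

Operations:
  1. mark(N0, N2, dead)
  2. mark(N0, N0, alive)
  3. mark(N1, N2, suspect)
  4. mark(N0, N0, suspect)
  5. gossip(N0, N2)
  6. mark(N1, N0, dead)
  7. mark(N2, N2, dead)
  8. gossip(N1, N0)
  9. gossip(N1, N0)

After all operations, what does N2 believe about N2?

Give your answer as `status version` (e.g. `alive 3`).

Op 1: N0 marks N2=dead -> (dead,v1)
Op 2: N0 marks N0=alive -> (alive,v1)
Op 3: N1 marks N2=suspect -> (suspect,v1)
Op 4: N0 marks N0=suspect -> (suspect,v2)
Op 5: gossip N0<->N2 -> N0.N0=(suspect,v2) N0.N1=(alive,v0) N0.N2=(dead,v1) | N2.N0=(suspect,v2) N2.N1=(alive,v0) N2.N2=(dead,v1)
Op 6: N1 marks N0=dead -> (dead,v1)
Op 7: N2 marks N2=dead -> (dead,v2)
Op 8: gossip N1<->N0 -> N1.N0=(suspect,v2) N1.N1=(alive,v0) N1.N2=(suspect,v1) | N0.N0=(suspect,v2) N0.N1=(alive,v0) N0.N2=(dead,v1)
Op 9: gossip N1<->N0 -> N1.N0=(suspect,v2) N1.N1=(alive,v0) N1.N2=(suspect,v1) | N0.N0=(suspect,v2) N0.N1=(alive,v0) N0.N2=(dead,v1)

Answer: dead 2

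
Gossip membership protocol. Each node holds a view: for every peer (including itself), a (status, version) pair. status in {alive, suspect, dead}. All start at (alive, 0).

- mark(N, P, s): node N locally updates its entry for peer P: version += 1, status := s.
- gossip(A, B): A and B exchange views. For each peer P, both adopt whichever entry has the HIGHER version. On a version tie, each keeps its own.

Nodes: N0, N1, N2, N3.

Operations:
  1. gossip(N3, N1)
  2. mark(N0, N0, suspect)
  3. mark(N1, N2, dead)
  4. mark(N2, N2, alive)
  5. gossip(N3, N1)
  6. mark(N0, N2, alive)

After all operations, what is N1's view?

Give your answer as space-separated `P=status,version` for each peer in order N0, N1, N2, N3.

Op 1: gossip N3<->N1 -> N3.N0=(alive,v0) N3.N1=(alive,v0) N3.N2=(alive,v0) N3.N3=(alive,v0) | N1.N0=(alive,v0) N1.N1=(alive,v0) N1.N2=(alive,v0) N1.N3=(alive,v0)
Op 2: N0 marks N0=suspect -> (suspect,v1)
Op 3: N1 marks N2=dead -> (dead,v1)
Op 4: N2 marks N2=alive -> (alive,v1)
Op 5: gossip N3<->N1 -> N3.N0=(alive,v0) N3.N1=(alive,v0) N3.N2=(dead,v1) N3.N3=(alive,v0) | N1.N0=(alive,v0) N1.N1=(alive,v0) N1.N2=(dead,v1) N1.N3=(alive,v0)
Op 6: N0 marks N2=alive -> (alive,v1)

Answer: N0=alive,0 N1=alive,0 N2=dead,1 N3=alive,0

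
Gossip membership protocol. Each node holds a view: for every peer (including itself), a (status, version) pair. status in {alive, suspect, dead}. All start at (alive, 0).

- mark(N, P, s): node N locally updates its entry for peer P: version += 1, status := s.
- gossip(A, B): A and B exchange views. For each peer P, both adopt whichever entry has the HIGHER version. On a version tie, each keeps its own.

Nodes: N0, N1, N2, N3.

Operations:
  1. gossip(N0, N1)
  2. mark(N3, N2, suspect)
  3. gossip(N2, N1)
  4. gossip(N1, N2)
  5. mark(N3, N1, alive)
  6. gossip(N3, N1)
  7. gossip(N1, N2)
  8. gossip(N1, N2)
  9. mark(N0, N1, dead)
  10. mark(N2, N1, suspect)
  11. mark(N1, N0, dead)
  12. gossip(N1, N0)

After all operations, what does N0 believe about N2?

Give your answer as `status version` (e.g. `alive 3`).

Op 1: gossip N0<->N1 -> N0.N0=(alive,v0) N0.N1=(alive,v0) N0.N2=(alive,v0) N0.N3=(alive,v0) | N1.N0=(alive,v0) N1.N1=(alive,v0) N1.N2=(alive,v0) N1.N3=(alive,v0)
Op 2: N3 marks N2=suspect -> (suspect,v1)
Op 3: gossip N2<->N1 -> N2.N0=(alive,v0) N2.N1=(alive,v0) N2.N2=(alive,v0) N2.N3=(alive,v0) | N1.N0=(alive,v0) N1.N1=(alive,v0) N1.N2=(alive,v0) N1.N3=(alive,v0)
Op 4: gossip N1<->N2 -> N1.N0=(alive,v0) N1.N1=(alive,v0) N1.N2=(alive,v0) N1.N3=(alive,v0) | N2.N0=(alive,v0) N2.N1=(alive,v0) N2.N2=(alive,v0) N2.N3=(alive,v0)
Op 5: N3 marks N1=alive -> (alive,v1)
Op 6: gossip N3<->N1 -> N3.N0=(alive,v0) N3.N1=(alive,v1) N3.N2=(suspect,v1) N3.N3=(alive,v0) | N1.N0=(alive,v0) N1.N1=(alive,v1) N1.N2=(suspect,v1) N1.N3=(alive,v0)
Op 7: gossip N1<->N2 -> N1.N0=(alive,v0) N1.N1=(alive,v1) N1.N2=(suspect,v1) N1.N3=(alive,v0) | N2.N0=(alive,v0) N2.N1=(alive,v1) N2.N2=(suspect,v1) N2.N3=(alive,v0)
Op 8: gossip N1<->N2 -> N1.N0=(alive,v0) N1.N1=(alive,v1) N1.N2=(suspect,v1) N1.N3=(alive,v0) | N2.N0=(alive,v0) N2.N1=(alive,v1) N2.N2=(suspect,v1) N2.N3=(alive,v0)
Op 9: N0 marks N1=dead -> (dead,v1)
Op 10: N2 marks N1=suspect -> (suspect,v2)
Op 11: N1 marks N0=dead -> (dead,v1)
Op 12: gossip N1<->N0 -> N1.N0=(dead,v1) N1.N1=(alive,v1) N1.N2=(suspect,v1) N1.N3=(alive,v0) | N0.N0=(dead,v1) N0.N1=(dead,v1) N0.N2=(suspect,v1) N0.N3=(alive,v0)

Answer: suspect 1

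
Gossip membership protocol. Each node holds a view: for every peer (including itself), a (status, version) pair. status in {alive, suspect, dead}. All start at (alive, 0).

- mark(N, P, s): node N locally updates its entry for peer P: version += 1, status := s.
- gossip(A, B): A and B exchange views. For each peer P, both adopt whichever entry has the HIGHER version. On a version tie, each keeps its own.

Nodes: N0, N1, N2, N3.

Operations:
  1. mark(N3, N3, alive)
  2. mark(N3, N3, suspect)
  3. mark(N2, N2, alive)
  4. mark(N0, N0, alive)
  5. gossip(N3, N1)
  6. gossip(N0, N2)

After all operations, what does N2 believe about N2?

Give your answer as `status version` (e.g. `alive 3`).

Op 1: N3 marks N3=alive -> (alive,v1)
Op 2: N3 marks N3=suspect -> (suspect,v2)
Op 3: N2 marks N2=alive -> (alive,v1)
Op 4: N0 marks N0=alive -> (alive,v1)
Op 5: gossip N3<->N1 -> N3.N0=(alive,v0) N3.N1=(alive,v0) N3.N2=(alive,v0) N3.N3=(suspect,v2) | N1.N0=(alive,v0) N1.N1=(alive,v0) N1.N2=(alive,v0) N1.N3=(suspect,v2)
Op 6: gossip N0<->N2 -> N0.N0=(alive,v1) N0.N1=(alive,v0) N0.N2=(alive,v1) N0.N3=(alive,v0) | N2.N0=(alive,v1) N2.N1=(alive,v0) N2.N2=(alive,v1) N2.N3=(alive,v0)

Answer: alive 1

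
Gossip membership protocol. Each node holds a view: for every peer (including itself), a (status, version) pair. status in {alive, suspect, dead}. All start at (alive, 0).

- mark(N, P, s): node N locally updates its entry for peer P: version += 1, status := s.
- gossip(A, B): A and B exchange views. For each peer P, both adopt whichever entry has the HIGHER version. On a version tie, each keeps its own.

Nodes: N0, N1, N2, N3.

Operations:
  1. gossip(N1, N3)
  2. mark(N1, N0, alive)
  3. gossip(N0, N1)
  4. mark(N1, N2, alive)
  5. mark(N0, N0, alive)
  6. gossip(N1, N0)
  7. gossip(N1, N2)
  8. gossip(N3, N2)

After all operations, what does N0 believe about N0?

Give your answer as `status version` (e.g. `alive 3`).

Op 1: gossip N1<->N3 -> N1.N0=(alive,v0) N1.N1=(alive,v0) N1.N2=(alive,v0) N1.N3=(alive,v0) | N3.N0=(alive,v0) N3.N1=(alive,v0) N3.N2=(alive,v0) N3.N3=(alive,v0)
Op 2: N1 marks N0=alive -> (alive,v1)
Op 3: gossip N0<->N1 -> N0.N0=(alive,v1) N0.N1=(alive,v0) N0.N2=(alive,v0) N0.N3=(alive,v0) | N1.N0=(alive,v1) N1.N1=(alive,v0) N1.N2=(alive,v0) N1.N3=(alive,v0)
Op 4: N1 marks N2=alive -> (alive,v1)
Op 5: N0 marks N0=alive -> (alive,v2)
Op 6: gossip N1<->N0 -> N1.N0=(alive,v2) N1.N1=(alive,v0) N1.N2=(alive,v1) N1.N3=(alive,v0) | N0.N0=(alive,v2) N0.N1=(alive,v0) N0.N2=(alive,v1) N0.N3=(alive,v0)
Op 7: gossip N1<->N2 -> N1.N0=(alive,v2) N1.N1=(alive,v0) N1.N2=(alive,v1) N1.N3=(alive,v0) | N2.N0=(alive,v2) N2.N1=(alive,v0) N2.N2=(alive,v1) N2.N3=(alive,v0)
Op 8: gossip N3<->N2 -> N3.N0=(alive,v2) N3.N1=(alive,v0) N3.N2=(alive,v1) N3.N3=(alive,v0) | N2.N0=(alive,v2) N2.N1=(alive,v0) N2.N2=(alive,v1) N2.N3=(alive,v0)

Answer: alive 2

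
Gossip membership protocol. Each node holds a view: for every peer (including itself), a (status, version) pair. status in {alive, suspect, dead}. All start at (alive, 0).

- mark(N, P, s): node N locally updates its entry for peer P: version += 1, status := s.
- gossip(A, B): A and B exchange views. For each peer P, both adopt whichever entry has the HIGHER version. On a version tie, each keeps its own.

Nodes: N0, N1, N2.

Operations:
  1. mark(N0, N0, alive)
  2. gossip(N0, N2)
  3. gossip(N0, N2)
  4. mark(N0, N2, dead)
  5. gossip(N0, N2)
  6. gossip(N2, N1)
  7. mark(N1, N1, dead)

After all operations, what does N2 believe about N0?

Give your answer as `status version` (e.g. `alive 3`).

Op 1: N0 marks N0=alive -> (alive,v1)
Op 2: gossip N0<->N2 -> N0.N0=(alive,v1) N0.N1=(alive,v0) N0.N2=(alive,v0) | N2.N0=(alive,v1) N2.N1=(alive,v0) N2.N2=(alive,v0)
Op 3: gossip N0<->N2 -> N0.N0=(alive,v1) N0.N1=(alive,v0) N0.N2=(alive,v0) | N2.N0=(alive,v1) N2.N1=(alive,v0) N2.N2=(alive,v0)
Op 4: N0 marks N2=dead -> (dead,v1)
Op 5: gossip N0<->N2 -> N0.N0=(alive,v1) N0.N1=(alive,v0) N0.N2=(dead,v1) | N2.N0=(alive,v1) N2.N1=(alive,v0) N2.N2=(dead,v1)
Op 6: gossip N2<->N1 -> N2.N0=(alive,v1) N2.N1=(alive,v0) N2.N2=(dead,v1) | N1.N0=(alive,v1) N1.N1=(alive,v0) N1.N2=(dead,v1)
Op 7: N1 marks N1=dead -> (dead,v1)

Answer: alive 1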